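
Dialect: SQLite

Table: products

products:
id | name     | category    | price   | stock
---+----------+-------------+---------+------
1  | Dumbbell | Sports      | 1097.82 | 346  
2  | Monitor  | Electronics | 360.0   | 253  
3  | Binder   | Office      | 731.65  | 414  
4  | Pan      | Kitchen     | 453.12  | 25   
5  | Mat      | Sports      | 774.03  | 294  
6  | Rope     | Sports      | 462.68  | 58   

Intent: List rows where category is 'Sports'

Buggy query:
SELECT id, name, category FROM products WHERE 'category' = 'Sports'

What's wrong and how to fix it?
Bug: Single quotes denote string literals in SQL; the column name is being compared as a constant string

Fix: Remove the quotes around the column name (or use double quotes for an identifier)

Corrected query:
SELECT id, name, category FROM products WHERE category = 'Sports'

Result:
id | name     | category
---+----------+---------
1  | Dumbbell | Sports  
5  | Mat      | Sports  
6  | Rope     | Sports  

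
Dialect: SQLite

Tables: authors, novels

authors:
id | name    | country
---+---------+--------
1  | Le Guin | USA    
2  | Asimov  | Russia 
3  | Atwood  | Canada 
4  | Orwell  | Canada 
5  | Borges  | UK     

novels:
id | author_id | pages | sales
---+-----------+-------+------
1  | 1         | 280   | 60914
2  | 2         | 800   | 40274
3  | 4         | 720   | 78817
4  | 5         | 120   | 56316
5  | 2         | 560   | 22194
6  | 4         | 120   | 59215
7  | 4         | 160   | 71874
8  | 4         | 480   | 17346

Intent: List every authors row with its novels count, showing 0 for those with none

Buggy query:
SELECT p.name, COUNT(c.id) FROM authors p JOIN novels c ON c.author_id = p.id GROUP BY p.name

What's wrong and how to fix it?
Bug: INNER JOIN drops authors rows that have no matching novels rows

Fix: Use LEFT JOIN so parents without children still appear (COUNT(c.id) gives 0)

Corrected query:
SELECT p.name, COUNT(c.id) FROM authors p LEFT JOIN novels c ON c.author_id = p.id GROUP BY p.name

Result:
name    | COUNT(c.id)
--------+------------
Asimov  | 2          
Atwood  | 0          
Borges  | 1          
Le Guin | 1          
Orwell  | 4          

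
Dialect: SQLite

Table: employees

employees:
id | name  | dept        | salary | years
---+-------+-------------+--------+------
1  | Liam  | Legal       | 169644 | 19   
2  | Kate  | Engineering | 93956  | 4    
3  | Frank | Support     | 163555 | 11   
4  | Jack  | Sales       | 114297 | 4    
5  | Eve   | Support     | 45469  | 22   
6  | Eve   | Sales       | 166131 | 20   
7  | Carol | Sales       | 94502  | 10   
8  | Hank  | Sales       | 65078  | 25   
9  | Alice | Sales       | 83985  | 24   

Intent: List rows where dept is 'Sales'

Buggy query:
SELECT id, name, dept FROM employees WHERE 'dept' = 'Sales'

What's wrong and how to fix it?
Bug: Single quotes denote string literals in SQL; the column name is being compared as a constant string

Fix: Reference the column as dept without single quotes

Corrected query:
SELECT id, name, dept FROM employees WHERE dept = 'Sales'

Result:
id | name  | dept 
---+-------+------
4  | Jack  | Sales
6  | Eve   | Sales
7  | Carol | Sales
8  | Hank  | Sales
9  | Alice | Sales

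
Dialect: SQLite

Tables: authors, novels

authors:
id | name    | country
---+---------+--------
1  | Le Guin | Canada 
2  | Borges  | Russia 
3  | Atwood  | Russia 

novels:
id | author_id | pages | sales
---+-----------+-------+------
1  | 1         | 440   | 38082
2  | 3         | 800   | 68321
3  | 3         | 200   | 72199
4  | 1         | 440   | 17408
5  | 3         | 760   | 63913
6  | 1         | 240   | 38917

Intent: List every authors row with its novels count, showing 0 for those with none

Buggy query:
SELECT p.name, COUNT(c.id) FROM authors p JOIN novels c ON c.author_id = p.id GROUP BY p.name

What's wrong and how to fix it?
Bug: INNER JOIN drops authors rows that have no matching novels rows

Fix: Use LEFT JOIN so parents without children still appear (COUNT(c.id) gives 0)

Corrected query:
SELECT p.name, COUNT(c.id) FROM authors p LEFT JOIN novels c ON c.author_id = p.id GROUP BY p.name

Result:
name    | COUNT(c.id)
--------+------------
Atwood  | 3          
Borges  | 0          
Le Guin | 3          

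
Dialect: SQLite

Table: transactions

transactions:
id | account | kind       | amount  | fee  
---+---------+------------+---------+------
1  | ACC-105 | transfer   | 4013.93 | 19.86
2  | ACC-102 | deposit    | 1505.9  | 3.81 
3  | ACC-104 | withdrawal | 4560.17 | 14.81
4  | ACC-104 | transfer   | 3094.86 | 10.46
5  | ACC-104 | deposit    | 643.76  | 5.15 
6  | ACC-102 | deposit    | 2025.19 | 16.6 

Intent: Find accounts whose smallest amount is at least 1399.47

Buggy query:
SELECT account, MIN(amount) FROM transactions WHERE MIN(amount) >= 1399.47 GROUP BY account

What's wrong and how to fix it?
Bug: Aggregates like MIN are computed per group after WHERE runs

Fix: Use HAVING for the per-group MIN condition

Corrected query:
SELECT account, MIN(amount) FROM transactions GROUP BY account HAVING MIN(amount) >= 1399.47

Result:
account | MIN(amount)
--------+------------
ACC-102 | 1505.9     
ACC-105 | 4013.93    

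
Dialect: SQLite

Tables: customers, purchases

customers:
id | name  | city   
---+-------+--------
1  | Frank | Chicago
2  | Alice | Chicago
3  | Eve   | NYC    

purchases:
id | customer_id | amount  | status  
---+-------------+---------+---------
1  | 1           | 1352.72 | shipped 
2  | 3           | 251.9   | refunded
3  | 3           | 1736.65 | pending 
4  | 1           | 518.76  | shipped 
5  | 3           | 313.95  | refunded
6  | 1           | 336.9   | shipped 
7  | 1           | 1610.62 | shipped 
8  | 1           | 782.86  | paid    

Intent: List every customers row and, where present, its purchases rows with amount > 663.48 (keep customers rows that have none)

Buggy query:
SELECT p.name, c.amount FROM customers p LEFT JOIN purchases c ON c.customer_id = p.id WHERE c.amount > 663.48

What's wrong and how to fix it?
Bug: Filtering c.amount in WHERE discards the NULL rows produced by LEFT JOIN, turning it into an inner join

Fix: Move the right-table condition into the ON clause so unmatched parents are kept

Corrected query:
SELECT p.name, c.amount FROM customers p LEFT JOIN purchases c ON c.customer_id = p.id AND c.amount > 663.48

Result:
name  | amount 
------+--------
Frank | 782.86 
Frank | 1352.72
Frank | 1610.62
Alice | NULL   
Eve   | 1736.65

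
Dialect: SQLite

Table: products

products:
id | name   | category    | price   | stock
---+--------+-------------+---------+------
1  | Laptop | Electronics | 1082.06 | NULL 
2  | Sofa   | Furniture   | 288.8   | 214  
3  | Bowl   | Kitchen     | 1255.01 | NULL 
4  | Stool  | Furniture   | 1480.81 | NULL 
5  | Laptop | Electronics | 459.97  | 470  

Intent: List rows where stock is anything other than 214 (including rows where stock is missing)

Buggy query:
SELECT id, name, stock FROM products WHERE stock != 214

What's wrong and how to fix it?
Bug: 'stock != 214' is unknown when stock is NULL, so NULL rows are silently excluded

Fix: Add an explicit OR stock IS NULL to include the missing-value rows

Corrected query:
SELECT id, name, stock FROM products WHERE stock != 214 OR stock IS NULL

Result:
id | name   | stock
---+--------+------
1  | Laptop | NULL 
3  | Bowl   | NULL 
4  | Stool  | NULL 
5  | Laptop | 470  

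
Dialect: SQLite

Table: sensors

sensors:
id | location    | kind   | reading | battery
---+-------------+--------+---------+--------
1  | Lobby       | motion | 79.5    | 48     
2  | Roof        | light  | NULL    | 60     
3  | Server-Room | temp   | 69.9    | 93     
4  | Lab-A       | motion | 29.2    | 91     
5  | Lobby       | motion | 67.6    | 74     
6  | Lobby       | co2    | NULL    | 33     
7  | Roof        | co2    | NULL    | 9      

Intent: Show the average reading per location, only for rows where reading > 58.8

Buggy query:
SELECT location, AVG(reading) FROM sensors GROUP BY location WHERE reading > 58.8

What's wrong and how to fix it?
Bug: WHERE cannot follow GROUP BY

Fix: Move the WHERE clause before GROUP BY

Corrected query:
SELECT location, AVG(reading) FROM sensors WHERE reading > 58.8 GROUP BY location

Result:
location    | AVG(reading)
------------+-------------
Lobby       | 73.55       
Server-Room | 69.9        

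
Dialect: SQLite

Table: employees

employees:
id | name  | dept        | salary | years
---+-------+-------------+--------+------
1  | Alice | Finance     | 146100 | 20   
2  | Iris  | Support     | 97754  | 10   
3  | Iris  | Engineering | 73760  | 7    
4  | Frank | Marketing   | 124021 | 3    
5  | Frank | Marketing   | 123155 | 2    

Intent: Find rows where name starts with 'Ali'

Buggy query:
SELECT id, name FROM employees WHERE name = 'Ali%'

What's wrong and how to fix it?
Bug: '=' compares the literal string including the % character; pattern matching needs LIKE

Fix: Use LIKE for wildcard pattern matching

Corrected query:
SELECT id, name FROM employees WHERE name LIKE 'Ali%'

Result:
id | name 
---+------
1  | Alice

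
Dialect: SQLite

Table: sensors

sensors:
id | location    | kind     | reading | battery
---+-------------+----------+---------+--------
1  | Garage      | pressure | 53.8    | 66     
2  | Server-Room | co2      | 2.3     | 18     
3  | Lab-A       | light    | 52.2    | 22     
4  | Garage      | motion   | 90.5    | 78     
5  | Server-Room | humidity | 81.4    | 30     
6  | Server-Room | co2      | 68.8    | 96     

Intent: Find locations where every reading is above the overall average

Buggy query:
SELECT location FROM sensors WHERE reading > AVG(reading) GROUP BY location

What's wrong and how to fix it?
Bug: WHERE evaluates per row before aggregation, so AVG() is unavailable

Fix: Use a subquery for AVG and a HAVING MIN(...) filter so the condition holds for every row in the group

Corrected query:
SELECT location FROM sensors GROUP BY location HAVING MIN(reading) > (SELECT AVG(reading) FROM sensors)

Result:
(no rows)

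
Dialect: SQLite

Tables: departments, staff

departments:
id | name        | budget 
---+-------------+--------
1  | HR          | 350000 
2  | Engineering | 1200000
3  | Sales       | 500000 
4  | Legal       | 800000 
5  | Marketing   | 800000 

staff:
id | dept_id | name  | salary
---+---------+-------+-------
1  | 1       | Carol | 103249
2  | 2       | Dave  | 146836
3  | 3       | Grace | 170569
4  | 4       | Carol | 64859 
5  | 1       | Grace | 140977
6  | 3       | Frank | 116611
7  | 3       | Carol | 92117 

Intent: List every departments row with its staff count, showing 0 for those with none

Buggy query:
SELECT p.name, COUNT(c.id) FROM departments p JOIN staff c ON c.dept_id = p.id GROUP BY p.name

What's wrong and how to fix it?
Bug: INNER JOIN drops departments rows that have no matching staff rows

Fix: Use LEFT JOIN so parents without children still appear (COUNT(c.id) gives 0)

Corrected query:
SELECT p.name, COUNT(c.id) FROM departments p LEFT JOIN staff c ON c.dept_id = p.id GROUP BY p.name

Result:
name        | COUNT(c.id)
------------+------------
Engineering | 1          
HR          | 2          
Legal       | 1          
Marketing   | 0          
Sales       | 3          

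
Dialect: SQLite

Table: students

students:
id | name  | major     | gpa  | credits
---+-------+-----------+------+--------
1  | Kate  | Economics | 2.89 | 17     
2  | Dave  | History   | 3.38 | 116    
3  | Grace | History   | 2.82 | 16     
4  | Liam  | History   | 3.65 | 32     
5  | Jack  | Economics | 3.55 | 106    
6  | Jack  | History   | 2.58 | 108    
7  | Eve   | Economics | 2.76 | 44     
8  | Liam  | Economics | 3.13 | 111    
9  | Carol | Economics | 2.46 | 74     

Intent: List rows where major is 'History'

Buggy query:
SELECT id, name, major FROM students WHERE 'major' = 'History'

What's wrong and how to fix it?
Bug: Single quotes denote string literals in SQL; the column name is being compared as a constant string

Fix: Reference the column as major without single quotes

Corrected query:
SELECT id, name, major FROM students WHERE major = 'History'

Result:
id | name  | major  
---+-------+--------
2  | Dave  | History
3  | Grace | History
4  | Liam  | History
6  | Jack  | History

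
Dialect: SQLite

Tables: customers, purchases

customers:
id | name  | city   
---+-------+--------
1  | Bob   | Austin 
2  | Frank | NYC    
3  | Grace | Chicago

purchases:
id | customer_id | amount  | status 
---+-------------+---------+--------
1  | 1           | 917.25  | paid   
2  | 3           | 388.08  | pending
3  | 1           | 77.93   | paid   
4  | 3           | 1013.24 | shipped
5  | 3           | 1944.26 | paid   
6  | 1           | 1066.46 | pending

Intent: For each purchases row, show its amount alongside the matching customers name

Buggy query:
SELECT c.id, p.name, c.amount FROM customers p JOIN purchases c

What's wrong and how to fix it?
Bug: JOIN with no ON clause produces a cartesian product; every purchases row pairs with every customers row

Fix: Add ON c.customer_id = p.id to the JOIN

Corrected query:
SELECT c.id, p.name, c.amount FROM customers p JOIN purchases c ON c.customer_id = p.id

Result:
id | name  | amount 
---+-------+--------
1  | Bob   | 917.25 
2  | Grace | 388.08 
3  | Bob   | 77.93  
4  | Grace | 1013.24
5  | Grace | 1944.26
6  | Bob   | 1066.46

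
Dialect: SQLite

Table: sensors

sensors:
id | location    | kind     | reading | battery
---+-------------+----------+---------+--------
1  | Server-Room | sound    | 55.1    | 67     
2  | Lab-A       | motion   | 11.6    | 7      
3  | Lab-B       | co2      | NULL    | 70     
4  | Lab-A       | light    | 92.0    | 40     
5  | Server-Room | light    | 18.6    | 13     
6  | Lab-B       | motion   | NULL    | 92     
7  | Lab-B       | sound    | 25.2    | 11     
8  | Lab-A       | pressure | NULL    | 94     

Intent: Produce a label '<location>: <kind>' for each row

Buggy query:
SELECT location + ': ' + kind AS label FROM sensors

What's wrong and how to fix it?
Bug: '+' is numeric addition; on text columns SQLite converts them to 0 instead of concatenating

Fix: Replace + with || to concatenate text

Corrected query:
SELECT location || ': ' || kind AS label FROM sensors

Result:
label             
------------------
Server-Room: sound
Lab-A: motion     
Lab-B: co2        
Lab-A: light      
Server-Room: light
Lab-B: motion     
Lab-B: sound      
Lab-A: pressure   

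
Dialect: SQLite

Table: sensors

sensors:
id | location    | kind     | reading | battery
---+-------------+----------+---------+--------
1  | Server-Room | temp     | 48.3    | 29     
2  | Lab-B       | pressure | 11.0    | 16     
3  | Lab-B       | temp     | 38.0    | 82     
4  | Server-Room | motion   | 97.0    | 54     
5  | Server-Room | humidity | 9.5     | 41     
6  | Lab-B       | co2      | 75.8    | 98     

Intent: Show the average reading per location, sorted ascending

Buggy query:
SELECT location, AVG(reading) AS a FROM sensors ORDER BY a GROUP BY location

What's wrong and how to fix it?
Bug: ORDER BY appears before GROUP BY; SQL clause order requires GROUP BY first

Fix: Move ORDER BY to the end, after GROUP BY

Corrected query:
SELECT location, AVG(reading) AS a FROM sensors GROUP BY location ORDER BY a

Result:
location    | a   
------------+-----
Lab-B       | 41.6
Server-Room | 51.6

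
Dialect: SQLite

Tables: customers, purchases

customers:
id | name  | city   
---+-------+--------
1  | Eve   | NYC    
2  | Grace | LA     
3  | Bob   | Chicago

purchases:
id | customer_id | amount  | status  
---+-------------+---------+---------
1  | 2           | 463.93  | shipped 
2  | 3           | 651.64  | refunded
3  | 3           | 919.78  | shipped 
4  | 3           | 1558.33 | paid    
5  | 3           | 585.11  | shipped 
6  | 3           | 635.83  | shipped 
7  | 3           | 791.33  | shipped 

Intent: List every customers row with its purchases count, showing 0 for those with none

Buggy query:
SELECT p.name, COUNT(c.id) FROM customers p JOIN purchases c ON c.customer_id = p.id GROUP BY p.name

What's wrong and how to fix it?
Bug: INNER JOIN drops customers rows that have no matching purchases rows

Fix: Use LEFT JOIN so parents without children still appear (COUNT(c.id) gives 0)

Corrected query:
SELECT p.name, COUNT(c.id) FROM customers p LEFT JOIN purchases c ON c.customer_id = p.id GROUP BY p.name

Result:
name  | COUNT(c.id)
------+------------
Bob   | 6          
Eve   | 0          
Grace | 1          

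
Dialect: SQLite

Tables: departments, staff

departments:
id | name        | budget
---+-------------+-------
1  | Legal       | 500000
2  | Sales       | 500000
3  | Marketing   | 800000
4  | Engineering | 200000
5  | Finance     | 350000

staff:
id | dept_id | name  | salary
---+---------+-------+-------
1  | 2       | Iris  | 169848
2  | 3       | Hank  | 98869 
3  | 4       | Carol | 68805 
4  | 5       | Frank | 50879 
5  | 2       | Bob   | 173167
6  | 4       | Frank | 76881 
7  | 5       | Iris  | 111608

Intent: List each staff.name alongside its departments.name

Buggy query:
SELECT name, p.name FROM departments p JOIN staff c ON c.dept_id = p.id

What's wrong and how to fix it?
Bug: Both tables have a 'name' column; the unqualified reference is ambiguous

Fix: Qualify the column with its table alias (c.name)

Corrected query:
SELECT c.name, p.name FROM departments p JOIN staff c ON c.dept_id = p.id

Result:
name  | name       
------+------------
Iris  | Sales      
Hank  | Marketing  
Carol | Engineering
Frank | Finance    
Bob   | Sales      
Frank | Engineering
Iris  | Finance    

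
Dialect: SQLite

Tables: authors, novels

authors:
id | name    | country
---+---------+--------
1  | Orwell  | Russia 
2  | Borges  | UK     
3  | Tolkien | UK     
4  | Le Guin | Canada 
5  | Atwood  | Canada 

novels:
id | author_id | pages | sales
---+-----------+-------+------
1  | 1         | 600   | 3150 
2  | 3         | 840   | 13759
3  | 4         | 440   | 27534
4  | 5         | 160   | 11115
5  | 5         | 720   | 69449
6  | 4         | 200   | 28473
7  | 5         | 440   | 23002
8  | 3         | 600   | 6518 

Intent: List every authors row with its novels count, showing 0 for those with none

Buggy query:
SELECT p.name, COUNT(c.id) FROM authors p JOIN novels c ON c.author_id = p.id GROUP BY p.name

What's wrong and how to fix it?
Bug: An inner join excludes parents with zero children

Fix: Use LEFT JOIN so parents without children still appear (COUNT(c.id) gives 0)

Corrected query:
SELECT p.name, COUNT(c.id) FROM authors p LEFT JOIN novels c ON c.author_id = p.id GROUP BY p.name

Result:
name    | COUNT(c.id)
--------+------------
Atwood  | 3          
Borges  | 0          
Le Guin | 2          
Orwell  | 1          
Tolkien | 2          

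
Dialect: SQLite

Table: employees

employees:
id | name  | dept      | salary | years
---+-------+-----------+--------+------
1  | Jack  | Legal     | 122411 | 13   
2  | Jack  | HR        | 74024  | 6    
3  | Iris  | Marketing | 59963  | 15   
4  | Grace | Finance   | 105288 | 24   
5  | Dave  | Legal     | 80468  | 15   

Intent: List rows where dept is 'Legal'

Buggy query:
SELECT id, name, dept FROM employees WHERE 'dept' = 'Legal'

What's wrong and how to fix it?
Bug: Single quotes denote string literals in SQL; the column name is being compared as a constant string

Fix: Remove the quotes around the column name (or use double quotes for an identifier)

Corrected query:
SELECT id, name, dept FROM employees WHERE dept = 'Legal'

Result:
id | name | dept 
---+------+------
1  | Jack | Legal
5  | Dave | Legal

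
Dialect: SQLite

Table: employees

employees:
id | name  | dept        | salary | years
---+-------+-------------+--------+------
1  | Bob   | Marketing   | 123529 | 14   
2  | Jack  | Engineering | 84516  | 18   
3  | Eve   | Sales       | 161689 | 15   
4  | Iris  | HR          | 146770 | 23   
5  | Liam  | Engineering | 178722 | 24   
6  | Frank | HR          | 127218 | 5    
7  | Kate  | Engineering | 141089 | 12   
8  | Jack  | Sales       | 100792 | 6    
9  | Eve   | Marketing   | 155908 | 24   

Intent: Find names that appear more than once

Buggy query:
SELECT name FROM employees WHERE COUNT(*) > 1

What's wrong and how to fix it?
Bug: WHERE can't reference COUNT(*); aggregates are computed after WHERE

Fix: Group first, then use HAVING for the count condition

Corrected query:
SELECT name FROM employees GROUP BY name HAVING COUNT(*) > 1

Result:
name
----
Eve 
Jack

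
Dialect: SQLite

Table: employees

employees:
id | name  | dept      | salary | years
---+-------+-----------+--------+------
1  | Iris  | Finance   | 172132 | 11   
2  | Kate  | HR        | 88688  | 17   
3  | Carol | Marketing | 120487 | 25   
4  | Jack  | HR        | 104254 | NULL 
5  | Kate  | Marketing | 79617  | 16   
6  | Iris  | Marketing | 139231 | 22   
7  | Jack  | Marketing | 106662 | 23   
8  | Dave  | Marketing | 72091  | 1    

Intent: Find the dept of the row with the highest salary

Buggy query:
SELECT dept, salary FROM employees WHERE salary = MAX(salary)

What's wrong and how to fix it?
Bug: MAX(salary) is an aggregate and cannot be used directly in WHERE

Fix: Use a subquery: WHERE salary = (SELECT MAX(salary) FROM employees)

Corrected query:
SELECT dept, salary FROM employees WHERE salary = (SELECT MAX(salary) FROM employees)

Result:
dept    | salary
--------+-------
Finance | 172132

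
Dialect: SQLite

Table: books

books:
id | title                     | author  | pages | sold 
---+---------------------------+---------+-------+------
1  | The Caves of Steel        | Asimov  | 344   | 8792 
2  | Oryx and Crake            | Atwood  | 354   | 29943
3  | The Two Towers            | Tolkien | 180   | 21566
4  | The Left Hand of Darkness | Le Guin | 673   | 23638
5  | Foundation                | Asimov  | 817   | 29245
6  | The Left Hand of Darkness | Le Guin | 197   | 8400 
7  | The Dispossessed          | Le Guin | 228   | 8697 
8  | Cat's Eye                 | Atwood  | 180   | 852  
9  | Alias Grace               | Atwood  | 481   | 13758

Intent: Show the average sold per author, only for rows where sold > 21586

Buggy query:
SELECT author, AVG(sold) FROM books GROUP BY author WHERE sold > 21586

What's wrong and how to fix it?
Bug: WHERE cannot follow GROUP BY

Fix: Place WHERE between FROM and GROUP BY

Corrected query:
SELECT author, AVG(sold) FROM books WHERE sold > 21586 GROUP BY author

Result:
author  | AVG(sold)
--------+----------
Asimov  | 29245    
Atwood  | 29943    
Le Guin | 23638    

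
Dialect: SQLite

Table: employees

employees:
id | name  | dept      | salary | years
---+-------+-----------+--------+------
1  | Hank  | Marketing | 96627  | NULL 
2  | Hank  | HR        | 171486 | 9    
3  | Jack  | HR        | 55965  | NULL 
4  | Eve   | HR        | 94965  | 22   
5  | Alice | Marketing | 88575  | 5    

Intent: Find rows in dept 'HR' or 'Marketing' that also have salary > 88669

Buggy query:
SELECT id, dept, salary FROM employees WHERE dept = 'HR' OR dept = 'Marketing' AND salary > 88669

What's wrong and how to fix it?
Bug: AND binds tighter than OR, so this parses as dept = 'HR' OR (dept = 'Marketing' AND salary > 88669)

Fix: Add parentheses around the OR so the AND applies to both alternatives

Corrected query:
SELECT id, dept, salary FROM employees WHERE (dept = 'HR' OR dept = 'Marketing') AND salary > 88669

Result:
id | dept      | salary
---+-----------+-------
1  | Marketing | 96627 
2  | HR        | 171486
4  | HR        | 94965 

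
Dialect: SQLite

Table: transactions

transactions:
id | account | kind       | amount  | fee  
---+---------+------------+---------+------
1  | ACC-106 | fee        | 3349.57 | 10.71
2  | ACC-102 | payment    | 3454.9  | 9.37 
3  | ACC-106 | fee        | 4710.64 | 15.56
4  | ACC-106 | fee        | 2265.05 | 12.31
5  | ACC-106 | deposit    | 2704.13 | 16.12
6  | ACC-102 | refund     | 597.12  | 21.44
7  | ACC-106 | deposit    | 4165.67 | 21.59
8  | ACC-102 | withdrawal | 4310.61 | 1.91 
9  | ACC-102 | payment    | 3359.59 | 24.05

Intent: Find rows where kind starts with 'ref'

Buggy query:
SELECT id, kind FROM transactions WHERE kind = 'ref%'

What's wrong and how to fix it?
Bug: '=' compares the literal string including the % character; pattern matching needs LIKE

Fix: Use LIKE for wildcard pattern matching

Corrected query:
SELECT id, kind FROM transactions WHERE kind LIKE 'ref%'

Result:
id | kind  
---+-------
6  | refund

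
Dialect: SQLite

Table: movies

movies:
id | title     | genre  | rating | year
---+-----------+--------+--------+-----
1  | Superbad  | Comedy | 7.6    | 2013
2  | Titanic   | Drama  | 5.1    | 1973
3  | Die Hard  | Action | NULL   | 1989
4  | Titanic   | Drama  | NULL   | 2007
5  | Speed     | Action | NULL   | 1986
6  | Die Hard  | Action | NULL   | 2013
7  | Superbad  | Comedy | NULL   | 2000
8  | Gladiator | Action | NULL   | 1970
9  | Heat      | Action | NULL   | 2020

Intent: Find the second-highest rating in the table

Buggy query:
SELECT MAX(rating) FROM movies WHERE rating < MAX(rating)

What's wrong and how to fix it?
Bug: The inner MAX is an aggregate inside WHERE, which is not allowed

Fix: Put the inner MAX in a scalar subquery

Corrected query:
SELECT MAX(rating) FROM movies WHERE rating < (SELECT MAX(rating) FROM movies)

Result:
MAX(rating)
-----------
5.1        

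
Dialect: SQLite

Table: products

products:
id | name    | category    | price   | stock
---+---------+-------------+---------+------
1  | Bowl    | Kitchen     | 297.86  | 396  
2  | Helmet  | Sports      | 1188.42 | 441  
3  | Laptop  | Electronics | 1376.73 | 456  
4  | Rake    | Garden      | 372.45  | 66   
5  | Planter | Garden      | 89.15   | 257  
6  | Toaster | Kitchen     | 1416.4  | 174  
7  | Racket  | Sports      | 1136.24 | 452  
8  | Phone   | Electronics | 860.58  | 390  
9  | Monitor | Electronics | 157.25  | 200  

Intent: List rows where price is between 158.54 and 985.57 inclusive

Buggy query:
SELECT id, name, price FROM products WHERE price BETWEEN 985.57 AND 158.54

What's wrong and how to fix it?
Bug: BETWEEN expects the lower bound first; with 985.57 AND 158.54 the range is empty

Fix: Swap the bounds so the smaller value comes first

Corrected query:
SELECT id, name, price FROM products WHERE price BETWEEN 158.54 AND 985.57

Result:
id | name  | price 
---+-------+-------
1  | Bowl  | 297.86
4  | Rake  | 372.45
8  | Phone | 860.58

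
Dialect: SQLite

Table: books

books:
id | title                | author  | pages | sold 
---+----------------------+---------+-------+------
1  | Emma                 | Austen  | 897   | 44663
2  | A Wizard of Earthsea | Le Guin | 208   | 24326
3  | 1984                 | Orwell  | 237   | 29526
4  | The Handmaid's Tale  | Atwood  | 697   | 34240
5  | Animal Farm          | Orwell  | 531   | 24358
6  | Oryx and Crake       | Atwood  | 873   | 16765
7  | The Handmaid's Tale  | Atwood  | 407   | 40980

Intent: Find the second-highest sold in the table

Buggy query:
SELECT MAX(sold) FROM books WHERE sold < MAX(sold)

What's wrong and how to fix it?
Bug: MAX(sold) on the right of the comparison is an aggregate-in-WHERE error

Fix: Compute the overall MAX in a subquery, then take MAX of rows below it

Corrected query:
SELECT MAX(sold) FROM books WHERE sold < (SELECT MAX(sold) FROM books)

Result:
MAX(sold)
---------
40980    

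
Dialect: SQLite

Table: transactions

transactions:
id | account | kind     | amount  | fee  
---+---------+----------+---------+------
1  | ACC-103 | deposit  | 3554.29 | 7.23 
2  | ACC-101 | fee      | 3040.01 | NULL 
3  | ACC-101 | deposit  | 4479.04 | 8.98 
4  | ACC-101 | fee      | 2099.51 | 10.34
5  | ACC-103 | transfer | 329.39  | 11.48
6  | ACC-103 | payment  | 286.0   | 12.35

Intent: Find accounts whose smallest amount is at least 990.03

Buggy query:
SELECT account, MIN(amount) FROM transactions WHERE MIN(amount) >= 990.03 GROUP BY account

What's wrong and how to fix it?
Bug: MIN() in WHERE is a misuse of aggregate

Fix: Use HAVING for the per-group MIN condition

Corrected query:
SELECT account, MIN(amount) FROM transactions GROUP BY account HAVING MIN(amount) >= 990.03

Result:
account | MIN(amount)
--------+------------
ACC-101 | 2099.51    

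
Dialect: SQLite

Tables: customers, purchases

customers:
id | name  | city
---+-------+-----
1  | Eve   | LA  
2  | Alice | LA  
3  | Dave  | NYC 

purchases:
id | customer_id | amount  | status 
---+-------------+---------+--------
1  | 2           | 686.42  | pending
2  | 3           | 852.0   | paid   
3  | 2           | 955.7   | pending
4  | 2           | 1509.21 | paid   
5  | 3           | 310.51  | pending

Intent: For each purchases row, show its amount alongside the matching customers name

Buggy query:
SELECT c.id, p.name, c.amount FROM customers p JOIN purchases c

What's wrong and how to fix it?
Bug: JOIN with no ON clause produces a cartesian product; every purchases row pairs with every customers row

Fix: Specify the join condition linking the foreign key to the parent id

Corrected query:
SELECT c.id, p.name, c.amount FROM customers p JOIN purchases c ON c.customer_id = p.id

Result:
id | name  | amount 
---+-------+--------
1  | Alice | 686.42 
2  | Dave  | 852    
3  | Alice | 955.7  
4  | Alice | 1509.21
5  | Dave  | 310.51 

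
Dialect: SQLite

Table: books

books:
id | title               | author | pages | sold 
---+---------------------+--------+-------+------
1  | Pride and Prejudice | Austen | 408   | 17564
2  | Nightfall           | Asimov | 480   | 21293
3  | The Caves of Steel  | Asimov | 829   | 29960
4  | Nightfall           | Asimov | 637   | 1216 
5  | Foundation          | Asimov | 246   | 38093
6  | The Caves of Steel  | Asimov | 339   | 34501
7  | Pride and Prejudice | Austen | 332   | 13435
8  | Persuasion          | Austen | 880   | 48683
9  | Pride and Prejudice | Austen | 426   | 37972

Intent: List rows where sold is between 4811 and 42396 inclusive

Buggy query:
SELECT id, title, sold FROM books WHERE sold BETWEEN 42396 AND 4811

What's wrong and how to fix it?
Bug: The bounds are reversed; BETWEEN a AND b requires a <= b to match anything

Fix: Write BETWEEN 4811 AND 42396

Corrected query:
SELECT id, title, sold FROM books WHERE sold BETWEEN 4811 AND 42396

Result:
id | title               | sold 
---+---------------------+------
1  | Pride and Prejudice | 17564
2  | Nightfall           | 21293
3  | The Caves of Steel  | 29960
5  | Foundation          | 38093
6  | The Caves of Steel  | 34501
7  | Pride and Prejudice | 13435
9  | Pride and Prejudice | 37972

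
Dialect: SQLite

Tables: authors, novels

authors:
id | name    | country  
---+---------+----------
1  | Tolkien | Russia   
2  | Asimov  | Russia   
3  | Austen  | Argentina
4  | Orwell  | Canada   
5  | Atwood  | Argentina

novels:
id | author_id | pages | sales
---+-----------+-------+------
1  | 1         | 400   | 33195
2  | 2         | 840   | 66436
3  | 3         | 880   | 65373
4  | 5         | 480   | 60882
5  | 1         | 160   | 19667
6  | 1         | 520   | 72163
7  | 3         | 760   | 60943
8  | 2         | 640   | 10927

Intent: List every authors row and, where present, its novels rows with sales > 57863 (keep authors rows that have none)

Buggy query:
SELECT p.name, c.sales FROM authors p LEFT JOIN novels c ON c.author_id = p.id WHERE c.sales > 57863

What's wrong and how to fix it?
Bug: Filtering c.sales in WHERE discards the NULL rows produced by LEFT JOIN, turning it into an inner join

Fix: Move the right-table condition into the ON clause so unmatched parents are kept

Corrected query:
SELECT p.name, c.sales FROM authors p LEFT JOIN novels c ON c.author_id = p.id AND c.sales > 57863

Result:
name    | sales
--------+------
Tolkien | 72163
Asimov  | 66436
Austen  | 60943
Austen  | 65373
Orwell  | NULL 
Atwood  | 60882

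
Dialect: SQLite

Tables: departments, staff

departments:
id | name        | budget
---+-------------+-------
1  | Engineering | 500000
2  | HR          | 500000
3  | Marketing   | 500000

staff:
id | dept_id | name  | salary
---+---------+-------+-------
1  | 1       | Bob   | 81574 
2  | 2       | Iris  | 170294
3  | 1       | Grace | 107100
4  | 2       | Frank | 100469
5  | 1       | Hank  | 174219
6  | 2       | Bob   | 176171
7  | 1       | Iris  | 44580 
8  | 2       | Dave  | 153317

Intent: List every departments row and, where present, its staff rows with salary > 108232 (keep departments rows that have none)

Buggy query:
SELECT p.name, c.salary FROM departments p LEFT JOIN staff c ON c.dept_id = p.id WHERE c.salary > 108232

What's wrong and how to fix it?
Bug: A WHERE condition on the right-hand table after LEFT JOIN drops unmatched parents

Fix: Put 'c.salary > 108232' in the JOIN's ON clause instead of WHERE

Corrected query:
SELECT p.name, c.salary FROM departments p LEFT JOIN staff c ON c.dept_id = p.id AND c.salary > 108232

Result:
name        | salary
------------+-------
Engineering | 174219
HR          | 153317
HR          | 170294
HR          | 176171
Marketing   | NULL  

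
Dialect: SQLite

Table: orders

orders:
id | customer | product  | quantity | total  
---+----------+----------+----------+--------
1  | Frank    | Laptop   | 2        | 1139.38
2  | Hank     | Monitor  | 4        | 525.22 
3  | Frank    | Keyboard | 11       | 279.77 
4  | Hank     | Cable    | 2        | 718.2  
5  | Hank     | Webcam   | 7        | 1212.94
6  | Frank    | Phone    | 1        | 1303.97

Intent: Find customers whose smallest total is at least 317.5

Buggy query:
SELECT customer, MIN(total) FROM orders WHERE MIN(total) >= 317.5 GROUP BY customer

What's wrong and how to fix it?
Bug: MIN() in WHERE is a misuse of aggregate

Fix: Use HAVING for the per-group MIN condition

Corrected query:
SELECT customer, MIN(total) FROM orders GROUP BY customer HAVING MIN(total) >= 317.5

Result:
customer | MIN(total)
---------+-----------
Hank     | 525.22    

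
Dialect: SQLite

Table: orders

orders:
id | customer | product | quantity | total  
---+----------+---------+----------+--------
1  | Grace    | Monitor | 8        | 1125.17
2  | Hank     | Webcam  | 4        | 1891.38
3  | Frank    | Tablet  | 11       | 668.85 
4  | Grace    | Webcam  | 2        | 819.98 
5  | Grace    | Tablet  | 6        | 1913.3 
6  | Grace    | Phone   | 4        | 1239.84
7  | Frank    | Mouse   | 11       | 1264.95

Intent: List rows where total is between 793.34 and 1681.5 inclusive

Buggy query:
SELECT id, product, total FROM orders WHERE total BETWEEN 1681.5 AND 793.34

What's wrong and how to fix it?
Bug: BETWEEN expects the lower bound first; with 1681.5 AND 793.34 the range is empty

Fix: Write BETWEEN 793.34 AND 1681.5

Corrected query:
SELECT id, product, total FROM orders WHERE total BETWEEN 793.34 AND 1681.5

Result:
id | product | total  
---+---------+--------
1  | Monitor | 1125.17
4  | Webcam  | 819.98 
6  | Phone   | 1239.84
7  | Mouse   | 1264.95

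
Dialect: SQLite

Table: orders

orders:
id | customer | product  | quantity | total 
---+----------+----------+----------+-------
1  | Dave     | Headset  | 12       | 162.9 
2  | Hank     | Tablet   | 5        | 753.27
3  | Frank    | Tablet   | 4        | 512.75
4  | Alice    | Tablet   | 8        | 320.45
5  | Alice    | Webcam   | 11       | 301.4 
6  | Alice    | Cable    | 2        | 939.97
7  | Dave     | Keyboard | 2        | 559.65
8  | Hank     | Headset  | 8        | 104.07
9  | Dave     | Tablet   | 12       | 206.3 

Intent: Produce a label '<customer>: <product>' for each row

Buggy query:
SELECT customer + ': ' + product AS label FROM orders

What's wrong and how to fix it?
Bug: '+' is numeric addition; on text columns SQLite converts them to 0 instead of concatenating

Fix: Replace + with || to concatenate text

Corrected query:
SELECT customer || ': ' || product AS label FROM orders

Result:
label         
--------------
Dave: Headset 
Hank: Tablet  
Frank: Tablet 
Alice: Tablet 
Alice: Webcam 
Alice: Cable  
Dave: Keyboard
Hank: Headset 
Dave: Tablet  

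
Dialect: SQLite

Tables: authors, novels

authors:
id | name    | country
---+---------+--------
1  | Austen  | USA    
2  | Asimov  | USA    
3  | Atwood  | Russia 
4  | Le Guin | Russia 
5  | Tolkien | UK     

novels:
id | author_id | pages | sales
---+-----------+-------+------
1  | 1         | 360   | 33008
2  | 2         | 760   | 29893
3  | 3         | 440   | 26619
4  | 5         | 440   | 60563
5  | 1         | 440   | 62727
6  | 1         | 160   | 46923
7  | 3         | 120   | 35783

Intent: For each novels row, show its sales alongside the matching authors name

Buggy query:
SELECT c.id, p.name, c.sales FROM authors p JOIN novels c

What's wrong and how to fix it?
Bug: JOIN with no ON clause produces a cartesian product; every novels row pairs with every authors row

Fix: Specify the join condition linking the foreign key to the parent id

Corrected query:
SELECT c.id, p.name, c.sales FROM authors p JOIN novels c ON c.author_id = p.id

Result:
id | name    | sales
---+---------+------
1  | Austen  | 33008
2  | Asimov  | 29893
3  | Atwood  | 26619
4  | Tolkien | 60563
5  | Austen  | 62727
6  | Austen  | 46923
7  | Atwood  | 35783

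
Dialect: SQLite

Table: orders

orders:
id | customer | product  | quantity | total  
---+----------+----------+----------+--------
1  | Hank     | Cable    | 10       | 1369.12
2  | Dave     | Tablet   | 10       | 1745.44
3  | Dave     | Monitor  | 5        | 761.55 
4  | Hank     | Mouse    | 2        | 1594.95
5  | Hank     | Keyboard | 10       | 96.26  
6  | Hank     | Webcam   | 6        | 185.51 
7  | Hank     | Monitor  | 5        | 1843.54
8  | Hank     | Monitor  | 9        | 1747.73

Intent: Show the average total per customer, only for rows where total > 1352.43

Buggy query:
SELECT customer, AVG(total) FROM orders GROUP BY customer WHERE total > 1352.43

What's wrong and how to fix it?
Bug: WHERE cannot follow GROUP BY

Fix: Place WHERE between FROM and GROUP BY

Corrected query:
SELECT customer, AVG(total) FROM orders WHERE total > 1352.43 GROUP BY customer

Result:
customer | AVG(total)
---------+-----------
Dave     | 1745.44   
Hank     | 1638.835  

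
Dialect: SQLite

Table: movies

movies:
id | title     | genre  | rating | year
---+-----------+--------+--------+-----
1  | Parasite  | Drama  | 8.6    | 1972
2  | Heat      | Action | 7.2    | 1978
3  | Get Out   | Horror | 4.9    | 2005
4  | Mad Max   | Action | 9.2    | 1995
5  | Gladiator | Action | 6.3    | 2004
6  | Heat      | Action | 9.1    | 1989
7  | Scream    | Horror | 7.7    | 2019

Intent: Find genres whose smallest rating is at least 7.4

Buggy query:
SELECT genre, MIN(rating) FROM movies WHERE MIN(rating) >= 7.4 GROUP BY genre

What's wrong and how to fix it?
Bug: Aggregates like MIN are computed per group after WHERE runs

Fix: Use HAVING for the per-group MIN condition

Corrected query:
SELECT genre, MIN(rating) FROM movies GROUP BY genre HAVING MIN(rating) >= 7.4

Result:
genre | MIN(rating)
------+------------
Drama | 8.6        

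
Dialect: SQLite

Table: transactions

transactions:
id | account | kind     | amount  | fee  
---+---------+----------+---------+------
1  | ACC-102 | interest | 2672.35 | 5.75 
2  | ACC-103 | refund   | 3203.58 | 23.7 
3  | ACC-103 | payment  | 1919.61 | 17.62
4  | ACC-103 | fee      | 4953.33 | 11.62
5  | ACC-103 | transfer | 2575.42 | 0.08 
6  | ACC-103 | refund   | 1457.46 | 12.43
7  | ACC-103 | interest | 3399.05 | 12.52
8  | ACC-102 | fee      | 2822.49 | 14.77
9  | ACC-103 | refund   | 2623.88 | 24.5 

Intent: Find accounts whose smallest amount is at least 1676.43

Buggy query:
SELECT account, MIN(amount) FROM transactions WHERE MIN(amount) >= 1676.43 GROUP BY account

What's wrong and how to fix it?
Bug: Aggregates like MIN are computed per group after WHERE runs

Fix: Use HAVING for the per-group MIN condition

Corrected query:
SELECT account, MIN(amount) FROM transactions GROUP BY account HAVING MIN(amount) >= 1676.43

Result:
account | MIN(amount)
--------+------------
ACC-102 | 2672.35    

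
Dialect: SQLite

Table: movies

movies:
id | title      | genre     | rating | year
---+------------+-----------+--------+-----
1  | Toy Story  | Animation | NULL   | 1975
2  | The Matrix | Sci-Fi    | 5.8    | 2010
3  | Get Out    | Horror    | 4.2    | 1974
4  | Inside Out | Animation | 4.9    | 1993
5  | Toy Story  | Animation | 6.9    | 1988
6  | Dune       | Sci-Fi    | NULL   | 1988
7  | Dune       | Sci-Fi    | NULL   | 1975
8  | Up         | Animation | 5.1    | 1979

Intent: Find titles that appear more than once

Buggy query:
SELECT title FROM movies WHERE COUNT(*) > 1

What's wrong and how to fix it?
Bug: COUNT(*) is an aggregate and cannot be used in WHERE

Fix: GROUP BY title, then filter groups with HAVING COUNT(*) > 1

Corrected query:
SELECT title FROM movies GROUP BY title HAVING COUNT(*) > 1

Result:
title    
---------
Dune     
Toy Story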